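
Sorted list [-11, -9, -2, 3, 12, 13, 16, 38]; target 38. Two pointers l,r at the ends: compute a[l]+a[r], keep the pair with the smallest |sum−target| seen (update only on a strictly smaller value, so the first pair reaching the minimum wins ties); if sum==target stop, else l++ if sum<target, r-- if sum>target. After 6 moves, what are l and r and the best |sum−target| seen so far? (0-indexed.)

l=5, r=6, best |Δ|=2

l=0 r=7: -11+38=27 d=11 *, l++
l=1 r=7: -9+38=29 d=9 *, l++
l=2 r=7: -2+38=36 d=2 *, l++
l=3 r=7: 3+38=41 d=3, r--
l=3 r=6: 3+16=19 d=19, l++
l=4 r=6: 12+16=28 d=10, l++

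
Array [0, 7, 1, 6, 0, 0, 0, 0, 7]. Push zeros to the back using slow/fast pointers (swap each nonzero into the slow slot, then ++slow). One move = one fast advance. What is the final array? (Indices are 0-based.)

(s=0,f=0) a[fast]=0 → fast++
(s=0,f=1) a[fast]=7≠0 swap→a[0]=7 → slow++,fast++
(s=1,f=2) a[fast]=1≠0 swap→a[1]=1 → slow++,fast++
(s=2,f=3) a[fast]=6≠0 swap→a[2]=6 → slow++,fast++
(s=3,f=4) a[fast]=0 → fast++
(s=3,f=5) a[fast]=0 → fast++
(s=3,f=6) a[fast]=0 → fast++
(s=3,f=7) a[fast]=0 → fast++
(s=3,f=8) a[fast]=7≠0 swap→a[3]=7 → slow++,fast++

[7, 1, 6, 7, 0, 0, 0, 0, 0]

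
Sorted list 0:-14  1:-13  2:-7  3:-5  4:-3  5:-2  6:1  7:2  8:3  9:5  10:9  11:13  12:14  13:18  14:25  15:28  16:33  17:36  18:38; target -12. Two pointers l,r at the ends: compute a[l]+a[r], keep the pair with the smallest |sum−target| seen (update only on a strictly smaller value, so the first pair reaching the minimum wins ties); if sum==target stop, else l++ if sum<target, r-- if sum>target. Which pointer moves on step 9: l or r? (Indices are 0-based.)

r

l=0 r=18: -14+38=24 d=36 *, r--
l=0 r=17: -14+36=22 d=34 *, r--
l=0 r=16: -14+33=19 d=31 *, r--
l=0 r=15: -14+28=14 d=26 *, r--
l=0 r=14: -14+25=11 d=23 *, r--
l=0 r=13: -14+18=4 d=16 *, r--
l=0 r=12: -14+14=0 d=12 *, r--
l=0 r=11: -14+13=-1 d=11 *, r--
l=0 r=10: -14+9=-5 d=7 *, r--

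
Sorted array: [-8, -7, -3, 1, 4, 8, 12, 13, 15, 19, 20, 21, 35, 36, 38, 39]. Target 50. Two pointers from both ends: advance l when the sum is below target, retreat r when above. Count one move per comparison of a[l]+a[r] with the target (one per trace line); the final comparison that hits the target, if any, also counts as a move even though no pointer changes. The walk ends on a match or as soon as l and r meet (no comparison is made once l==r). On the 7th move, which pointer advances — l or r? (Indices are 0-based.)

[0,15] -8+39=31 <50 → l++
[1,15] -7+39=32 <50 → l++
[2,15] -3+39=36 <50 → l++
[3,15] 1+39=40 <50 → l++
[4,15] 4+39=43 <50 → l++
[5,15] 8+39=47 <50 → l++
[6,15] 12+39=51 >50 → r--

r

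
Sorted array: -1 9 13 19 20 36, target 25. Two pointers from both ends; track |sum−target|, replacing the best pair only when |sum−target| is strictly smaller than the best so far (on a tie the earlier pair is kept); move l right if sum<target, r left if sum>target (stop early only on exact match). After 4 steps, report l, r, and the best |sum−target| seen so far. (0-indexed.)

l=0 r=5: -1+36=35 d=10 *, r--
l=0 r=4: -1+20=19 d=6 *, l++
l=1 r=4: 9+20=29 d=4 *, r--
l=1 r=3: 9+19=28 d=3 *, r--

l=1, r=2, best |Δ|=3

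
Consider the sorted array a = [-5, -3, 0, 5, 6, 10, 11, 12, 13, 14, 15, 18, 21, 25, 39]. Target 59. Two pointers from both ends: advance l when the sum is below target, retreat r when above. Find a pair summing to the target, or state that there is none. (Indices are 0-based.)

no pair

l=0 r=14: -5+39=34 <59, l++
l=1 r=14: -3+39=36 <59, l++
l=2 r=14: 0+39=39 <59, l++
l=3 r=14: 5+39=44 <59, l++
l=4 r=14: 6+39=45 <59, l++
l=5 r=14: 10+39=49 <59, l++
l=6 r=14: 11+39=50 <59, l++
l=7 r=14: 12+39=51 <59, l++
l=8 r=14: 13+39=52 <59, l++
l=9 r=14: 14+39=53 <59, l++
l=10 r=14: 15+39=54 <59, l++
l=11 r=14: 18+39=57 <59, l++
l=12 r=14: 21+39=60 >59, r--
l=12 r=13: 21+25=46 <59, l++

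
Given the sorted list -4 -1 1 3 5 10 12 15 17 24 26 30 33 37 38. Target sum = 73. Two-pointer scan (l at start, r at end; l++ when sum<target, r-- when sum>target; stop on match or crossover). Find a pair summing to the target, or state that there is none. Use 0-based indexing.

no pair

[0,14] -4+38=34 <73 → l++
[1,14] -1+38=37 <73 → l++
[2,14] 1+38=39 <73 → l++
[3,14] 3+38=41 <73 → l++
[4,14] 5+38=43 <73 → l++
[5,14] 10+38=48 <73 → l++
[6,14] 12+38=50 <73 → l++
[7,14] 15+38=53 <73 → l++
[8,14] 17+38=55 <73 → l++
[9,14] 24+38=62 <73 → l++
[10,14] 26+38=64 <73 → l++
[11,14] 30+38=68 <73 → l++
[12,14] 33+38=71 <73 → l++
[13,14] 37+38=75 >73 → r--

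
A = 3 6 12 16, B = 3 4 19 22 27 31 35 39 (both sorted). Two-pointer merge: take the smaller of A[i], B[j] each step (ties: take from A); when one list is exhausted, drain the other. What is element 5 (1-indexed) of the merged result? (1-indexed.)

merged[5] = 12

[i=1,j=1] A[i]=3<=B[j]=3 take 3 → i++
[i=2,j=1] A[i]=6>B[j]=3 take 3 → j++
[i=2,j=2] A[i]=6>B[j]=4 take 4 → j++
[i=2,j=3] A[i]=6<=B[j]=19 take 6 → i++
[i=3,j=3] A[i]=12<=B[j]=19 take 12 → i++
[i=4,j=3] A[i]=16<=B[j]=19 take 16 → i++
[i=5,j=3] A done, take B[j]=19 → j++
[i=5,j=4] A done, take B[j]=22 → j++
[i=5,j=5] A done, take B[j]=27 → j++
[i=5,j=6] A done, take B[j]=31 → j++
[i=5,j=7] A done, take B[j]=35 → j++
[i=5,j=8] A done, take B[j]=39 → j++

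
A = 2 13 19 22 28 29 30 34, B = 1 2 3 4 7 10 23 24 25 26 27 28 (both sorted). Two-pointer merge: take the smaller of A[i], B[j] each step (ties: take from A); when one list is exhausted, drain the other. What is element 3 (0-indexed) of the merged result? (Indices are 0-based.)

merged[3] = 3

i=0 j=0: A[i]=2>B[j]=1 take 1, j++
i=0 j=1: A[i]=2<=B[j]=2 take 2, i++
i=1 j=1: A[i]=13>B[j]=2 take 2, j++
i=1 j=2: A[i]=13>B[j]=3 take 3, j++
i=1 j=3: A[i]=13>B[j]=4 take 4, j++
i=1 j=4: A[i]=13>B[j]=7 take 7, j++
i=1 j=5: A[i]=13>B[j]=10 take 10, j++
i=1 j=6: A[i]=13<=B[j]=23 take 13, i++
i=2 j=6: A[i]=19<=B[j]=23 take 19, i++
i=3 j=6: A[i]=22<=B[j]=23 take 22, i++
i=4 j=6: A[i]=28>B[j]=23 take 23, j++
i=4 j=7: A[i]=28>B[j]=24 take 24, j++
i=4 j=8: A[i]=28>B[j]=25 take 25, j++
i=4 j=9: A[i]=28>B[j]=26 take 26, j++
i=4 j=10: A[i]=28>B[j]=27 take 27, j++
i=4 j=11: A[i]=28<=B[j]=28 take 28, i++
i=5 j=11: A[i]=29>B[j]=28 take 28, j++
i=5 j=12: B done, take A[i]=29, i++
i=6 j=12: B done, take A[i]=30, i++
i=7 j=12: B done, take A[i]=34, i++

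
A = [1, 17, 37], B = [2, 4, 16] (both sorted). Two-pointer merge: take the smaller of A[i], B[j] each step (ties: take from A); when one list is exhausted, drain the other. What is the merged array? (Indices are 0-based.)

i=0 j=0: A[i]=1<=B[j]=2 take 1, i++
i=1 j=0: A[i]=17>B[j]=2 take 2, j++
i=1 j=1: A[i]=17>B[j]=4 take 4, j++
i=1 j=2: A[i]=17>B[j]=16 take 16, j++
i=1 j=3: B done, take A[i]=17, i++
i=2 j=3: B done, take A[i]=37, i++

[1, 2, 4, 16, 17, 37]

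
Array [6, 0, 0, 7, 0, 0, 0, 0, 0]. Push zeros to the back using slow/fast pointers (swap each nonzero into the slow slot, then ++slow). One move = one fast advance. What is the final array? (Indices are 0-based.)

(s=0,f=0) a[fast]=6≠0 swap→a[0]=6 → slow++,fast++
(s=1,f=1) a[fast]=0 → fast++
(s=1,f=2) a[fast]=0 → fast++
(s=1,f=3) a[fast]=7≠0 swap→a[1]=7 → slow++,fast++
(s=2,f=4) a[fast]=0 → fast++
(s=2,f=5) a[fast]=0 → fast++
(s=2,f=6) a[fast]=0 → fast++
(s=2,f=7) a[fast]=0 → fast++
(s=2,f=8) a[fast]=0 → fast++

[6, 7, 0, 0, 0, 0, 0, 0, 0]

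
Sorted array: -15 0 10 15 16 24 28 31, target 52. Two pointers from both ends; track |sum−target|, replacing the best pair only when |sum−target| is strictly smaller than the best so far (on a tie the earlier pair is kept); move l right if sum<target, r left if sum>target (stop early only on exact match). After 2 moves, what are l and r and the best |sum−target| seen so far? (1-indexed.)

[1,8] -15+31=16 d=36 * → l++
[2,8] 0+31=31 d=21 * → l++

l=3, r=8, best |Δ|=21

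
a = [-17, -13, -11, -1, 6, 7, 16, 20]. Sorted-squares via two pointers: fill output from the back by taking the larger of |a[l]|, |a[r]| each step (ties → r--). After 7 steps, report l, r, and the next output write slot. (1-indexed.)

l=4, r=4, next write slot=1

l=1 r=8: |-17|<=|20| out[8]=400, r--
l=1 r=7: |-17|>|16| out[7]=289, l++
l=2 r=7: |-13|<=|16| out[6]=256, r--
l=2 r=6: |-13|>|7| out[5]=169, l++
l=3 r=6: |-11|>|7| out[4]=121, l++
l=4 r=6: |-1|<=|7| out[3]=49, r--
l=4 r=5: |-1|<=|6| out[2]=36, r--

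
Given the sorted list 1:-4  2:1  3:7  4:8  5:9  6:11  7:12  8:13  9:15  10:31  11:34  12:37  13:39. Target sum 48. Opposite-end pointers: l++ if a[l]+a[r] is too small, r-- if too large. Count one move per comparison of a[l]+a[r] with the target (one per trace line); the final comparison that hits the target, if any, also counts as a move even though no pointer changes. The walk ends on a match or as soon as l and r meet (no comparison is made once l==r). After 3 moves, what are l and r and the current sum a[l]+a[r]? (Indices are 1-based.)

l=1 r=13: -4+39=35 <48, l++
l=2 r=13: 1+39=40 <48, l++
l=3 r=13: 7+39=46 <48, l++

l=4, r=13, sum=47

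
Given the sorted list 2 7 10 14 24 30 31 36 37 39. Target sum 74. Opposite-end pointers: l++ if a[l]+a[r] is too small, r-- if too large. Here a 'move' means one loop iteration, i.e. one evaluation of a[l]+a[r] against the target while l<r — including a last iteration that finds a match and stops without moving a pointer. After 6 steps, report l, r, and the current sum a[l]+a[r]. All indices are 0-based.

l=0 r=9: 2+39=41 <74, l++
l=1 r=9: 7+39=46 <74, l++
l=2 r=9: 10+39=49 <74, l++
l=3 r=9: 14+39=53 <74, l++
l=4 r=9: 24+39=63 <74, l++
l=5 r=9: 30+39=69 <74, l++

l=6, r=9, sum=70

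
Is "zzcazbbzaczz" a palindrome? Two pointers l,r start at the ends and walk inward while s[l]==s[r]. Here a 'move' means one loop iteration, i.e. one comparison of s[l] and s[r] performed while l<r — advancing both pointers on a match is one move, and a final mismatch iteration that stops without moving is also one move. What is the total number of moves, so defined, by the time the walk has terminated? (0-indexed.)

[0,11] 'z'=='z' → l++,r--
[1,10] 'z'=='z' → l++,r--
[2,9] 'c'=='c' → l++,r--
[3,8] 'a'=='a' → l++,r--
[4,7] 'z'=='z' → l++,r--
[5,6] 'b'=='b' → l++,r--

6 moves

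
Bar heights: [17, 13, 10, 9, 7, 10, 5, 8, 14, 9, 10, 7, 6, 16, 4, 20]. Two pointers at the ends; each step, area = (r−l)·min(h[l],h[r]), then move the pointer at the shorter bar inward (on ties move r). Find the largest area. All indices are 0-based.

max area = 255

l=0 r=15: min(17,20)*15=255 best=255 *, l++
l=1 r=15: min(13,20)*14=182 best=255, l++
l=2 r=15: min(10,20)*13=130 best=255, l++
l=3 r=15: min(9,20)*12=108 best=255, l++
l=4 r=15: min(7,20)*11=77 best=255, l++
l=5 r=15: min(10,20)*10=100 best=255, l++
l=6 r=15: min(5,20)*9=45 best=255, l++
l=7 r=15: min(8,20)*8=64 best=255, l++
l=8 r=15: min(14,20)*7=98 best=255, l++
l=9 r=15: min(9,20)*6=54 best=255, l++
l=10 r=15: min(10,20)*5=50 best=255, l++
l=11 r=15: min(7,20)*4=28 best=255, l++
l=12 r=15: min(6,20)*3=18 best=255, l++
l=13 r=15: min(16,20)*2=32 best=255, l++
l=14 r=15: min(4,20)*1=4 best=255, l++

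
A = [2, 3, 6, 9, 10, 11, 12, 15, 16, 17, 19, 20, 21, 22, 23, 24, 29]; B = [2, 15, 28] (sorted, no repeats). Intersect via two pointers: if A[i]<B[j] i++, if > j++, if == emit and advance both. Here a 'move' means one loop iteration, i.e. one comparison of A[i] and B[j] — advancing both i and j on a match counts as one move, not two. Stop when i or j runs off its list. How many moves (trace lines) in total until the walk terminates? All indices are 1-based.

i=1 j=1: 2==2 emit, i++,j++
i=2 j=2: 3<15, i++
i=3 j=2: 6<15, i++
i=4 j=2: 9<15, i++
i=5 j=2: 10<15, i++
i=6 j=2: 11<15, i++
i=7 j=2: 12<15, i++
i=8 j=2: 15==15 emit, i++,j++
i=9 j=3: 16<28, i++
i=10 j=3: 17<28, i++
i=11 j=3: 19<28, i++
i=12 j=3: 20<28, i++
i=13 j=3: 21<28, i++
i=14 j=3: 22<28, i++
i=15 j=3: 23<28, i++
i=16 j=3: 24<28, i++
i=17 j=3: 29>28, j++

17 moves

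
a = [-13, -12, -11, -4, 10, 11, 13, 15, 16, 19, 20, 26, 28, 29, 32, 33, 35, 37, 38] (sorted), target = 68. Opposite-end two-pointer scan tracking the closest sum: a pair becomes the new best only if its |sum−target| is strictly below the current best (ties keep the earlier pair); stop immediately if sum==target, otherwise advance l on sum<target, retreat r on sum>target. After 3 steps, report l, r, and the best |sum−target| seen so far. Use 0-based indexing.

l=0 r=18: -13+38=25 d=43 *, l++
l=1 r=18: -12+38=26 d=42 *, l++
l=2 r=18: -11+38=27 d=41 *, l++

l=3, r=18, best |Δ|=41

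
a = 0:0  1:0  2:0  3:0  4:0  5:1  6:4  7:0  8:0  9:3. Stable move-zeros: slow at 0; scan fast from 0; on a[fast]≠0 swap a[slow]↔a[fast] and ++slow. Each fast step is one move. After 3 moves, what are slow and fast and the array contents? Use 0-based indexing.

slow=0, fast=3, a=[0, 0, 0, 0, 0, 1, 4, 0, 0, 3]

slow=0 fast=0: a[fast]=0, fast++
slow=0 fast=1: a[fast]=0, fast++
slow=0 fast=2: a[fast]=0, fast++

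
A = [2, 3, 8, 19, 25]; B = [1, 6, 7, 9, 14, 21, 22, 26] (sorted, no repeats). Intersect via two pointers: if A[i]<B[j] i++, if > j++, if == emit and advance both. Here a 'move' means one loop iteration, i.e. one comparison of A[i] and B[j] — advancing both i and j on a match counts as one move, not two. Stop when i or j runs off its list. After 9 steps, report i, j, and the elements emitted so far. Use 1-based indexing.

[i=1,j=1] 2>1 → j++
[i=1,j=2] 2<6 → i++
[i=2,j=2] 3<6 → i++
[i=3,j=2] 8>6 → j++
[i=3,j=3] 8>7 → j++
[i=3,j=4] 8<9 → i++
[i=4,j=4] 19>9 → j++
[i=4,j=5] 19>14 → j++
[i=4,j=6] 19<21 → i++

i=5, j=6, emitted=[]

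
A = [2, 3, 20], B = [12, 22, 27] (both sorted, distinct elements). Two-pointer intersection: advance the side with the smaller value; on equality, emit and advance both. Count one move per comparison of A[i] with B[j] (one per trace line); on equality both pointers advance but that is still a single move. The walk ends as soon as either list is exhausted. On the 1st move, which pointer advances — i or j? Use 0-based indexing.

i

[i=0,j=0] 2<12 → i++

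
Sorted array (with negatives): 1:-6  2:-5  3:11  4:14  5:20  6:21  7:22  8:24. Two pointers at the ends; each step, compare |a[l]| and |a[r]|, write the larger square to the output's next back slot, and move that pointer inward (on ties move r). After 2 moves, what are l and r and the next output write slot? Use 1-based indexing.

l=1 r=8: |-6|<=|24| out[8]=576, r--
l=1 r=7: |-6|<=|22| out[7]=484, r--

l=1, r=6, next write slot=6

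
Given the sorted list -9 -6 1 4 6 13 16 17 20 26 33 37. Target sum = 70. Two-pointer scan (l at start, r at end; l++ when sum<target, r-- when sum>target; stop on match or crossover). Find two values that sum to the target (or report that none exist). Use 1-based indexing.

(33, 37)

[1,12] -9+37=28 <70 → l++
[2,12] -6+37=31 <70 → l++
[3,12] 1+37=38 <70 → l++
[4,12] 4+37=41 <70 → l++
[5,12] 6+37=43 <70 → l++
[6,12] 13+37=50 <70 → l++
[7,12] 16+37=53 <70 → l++
[8,12] 17+37=54 <70 → l++
[9,12] 20+37=57 <70 → l++
[10,12] 26+37=63 <70 → l++
[11,12] 33+37=70 → found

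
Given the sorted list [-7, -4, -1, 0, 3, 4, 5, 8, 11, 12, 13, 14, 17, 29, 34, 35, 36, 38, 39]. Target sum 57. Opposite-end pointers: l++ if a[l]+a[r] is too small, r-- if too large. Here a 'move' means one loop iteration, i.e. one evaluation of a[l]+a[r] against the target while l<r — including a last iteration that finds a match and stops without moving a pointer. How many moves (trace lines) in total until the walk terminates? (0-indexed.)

18 moves

[0,18] -7+39=32 <57 → l++
[1,18] -4+39=35 <57 → l++
[2,18] -1+39=38 <57 → l++
[3,18] 0+39=39 <57 → l++
[4,18] 3+39=42 <57 → l++
[5,18] 4+39=43 <57 → l++
[6,18] 5+39=44 <57 → l++
[7,18] 8+39=47 <57 → l++
[8,18] 11+39=50 <57 → l++
[9,18] 12+39=51 <57 → l++
[10,18] 13+39=52 <57 → l++
[11,18] 14+39=53 <57 → l++
[12,18] 17+39=56 <57 → l++
[13,18] 29+39=68 >57 → r--
[13,17] 29+38=67 >57 → r--
[13,16] 29+36=65 >57 → r--
[13,15] 29+35=64 >57 → r--
[13,14] 29+34=63 >57 → r--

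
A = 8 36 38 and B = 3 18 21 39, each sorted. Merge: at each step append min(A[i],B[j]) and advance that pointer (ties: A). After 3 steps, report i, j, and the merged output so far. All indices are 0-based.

i=0 j=0: A[i]=8>B[j]=3 take 3, j++
i=0 j=1: A[i]=8<=B[j]=18 take 8, i++
i=1 j=1: A[i]=36>B[j]=18 take 18, j++

i=1, j=2, merged so far=[3, 8, 18]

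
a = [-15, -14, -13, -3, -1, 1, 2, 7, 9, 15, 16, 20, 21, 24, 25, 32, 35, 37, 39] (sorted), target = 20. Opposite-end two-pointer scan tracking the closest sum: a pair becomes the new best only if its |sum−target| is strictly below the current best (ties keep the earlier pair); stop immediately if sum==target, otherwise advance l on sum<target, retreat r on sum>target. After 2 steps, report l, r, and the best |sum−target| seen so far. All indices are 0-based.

[0,18] -15+39=24 d=4 * → r--
[0,17] -15+37=22 d=2 * → r--

l=0, r=16, best |Δ|=2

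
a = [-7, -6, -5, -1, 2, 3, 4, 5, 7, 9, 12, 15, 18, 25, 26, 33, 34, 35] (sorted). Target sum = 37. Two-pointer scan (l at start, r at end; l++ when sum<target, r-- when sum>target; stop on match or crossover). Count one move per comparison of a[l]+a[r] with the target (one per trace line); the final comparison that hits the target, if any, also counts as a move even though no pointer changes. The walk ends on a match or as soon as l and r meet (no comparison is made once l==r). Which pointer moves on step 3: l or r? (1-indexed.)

l

l=1 r=18: -7+35=28 <37, l++
l=2 r=18: -6+35=29 <37, l++
l=3 r=18: -5+35=30 <37, l++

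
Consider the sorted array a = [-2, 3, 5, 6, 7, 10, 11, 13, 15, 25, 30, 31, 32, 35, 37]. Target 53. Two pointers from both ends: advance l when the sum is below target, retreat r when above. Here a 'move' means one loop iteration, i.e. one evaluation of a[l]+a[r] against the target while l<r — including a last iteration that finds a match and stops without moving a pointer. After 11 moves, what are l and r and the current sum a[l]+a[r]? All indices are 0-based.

l=9, r=12, sum=57

l=0 r=14: -2+37=35 <53, l++
l=1 r=14: 3+37=40 <53, l++
l=2 r=14: 5+37=42 <53, l++
l=3 r=14: 6+37=43 <53, l++
l=4 r=14: 7+37=44 <53, l++
l=5 r=14: 10+37=47 <53, l++
l=6 r=14: 11+37=48 <53, l++
l=7 r=14: 13+37=50 <53, l++
l=8 r=14: 15+37=52 <53, l++
l=9 r=14: 25+37=62 >53, r--
l=9 r=13: 25+35=60 >53, r--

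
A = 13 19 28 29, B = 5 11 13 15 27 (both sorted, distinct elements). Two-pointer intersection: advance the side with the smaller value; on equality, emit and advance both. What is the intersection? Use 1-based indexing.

intersection = [13]

i=1 j=1: 13>5, j++
i=1 j=2: 13>11, j++
i=1 j=3: 13==13 emit, i++,j++
i=2 j=4: 19>15, j++
i=2 j=5: 19<27, i++
i=3 j=5: 28>27, j++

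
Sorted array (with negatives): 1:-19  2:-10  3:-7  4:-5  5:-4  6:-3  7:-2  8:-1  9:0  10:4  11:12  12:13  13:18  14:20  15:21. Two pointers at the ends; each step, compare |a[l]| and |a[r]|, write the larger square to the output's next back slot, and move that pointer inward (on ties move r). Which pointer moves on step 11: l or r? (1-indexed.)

l

l=1 r=15: |-19|<=|21| out[15]=441, r--
l=1 r=14: |-19|<=|20| out[14]=400, r--
l=1 r=13: |-19|>|18| out[13]=361, l++
l=2 r=13: |-10|<=|18| out[12]=324, r--
l=2 r=12: |-10|<=|13| out[11]=169, r--
l=2 r=11: |-10|<=|12| out[10]=144, r--
l=2 r=10: |-10|>|4| out[9]=100, l++
l=3 r=10: |-7|>|4| out[8]=49, l++
l=4 r=10: |-5|>|4| out[7]=25, l++
l=5 r=10: |-4|<=|4| out[6]=16, r--
l=5 r=9: |-4|>|0| out[5]=16, l++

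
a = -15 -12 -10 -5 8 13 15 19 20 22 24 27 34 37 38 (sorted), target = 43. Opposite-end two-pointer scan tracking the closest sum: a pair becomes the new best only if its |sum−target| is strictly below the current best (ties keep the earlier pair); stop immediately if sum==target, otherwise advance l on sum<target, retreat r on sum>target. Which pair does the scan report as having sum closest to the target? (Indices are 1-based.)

pair (19, 24) with sum 43 (|Δ|=0)

[1,15] -15+38=23 d=20 * → l++
[2,15] -12+38=26 d=17 * → l++
[3,15] -10+38=28 d=15 * → l++
[4,15] -5+38=33 d=10 * → l++
[5,15] 8+38=46 d=3 * → r--
[5,14] 8+37=45 d=2 * → r--
[5,13] 8+34=42 d=1 * → l++
[6,13] 13+34=47 d=4 → r--
[6,12] 13+27=40 d=3 → l++
[7,12] 15+27=42 d=1 → l++
[8,12] 19+27=46 d=3 → r--
[8,11] 19+24=43 d=0 * → stop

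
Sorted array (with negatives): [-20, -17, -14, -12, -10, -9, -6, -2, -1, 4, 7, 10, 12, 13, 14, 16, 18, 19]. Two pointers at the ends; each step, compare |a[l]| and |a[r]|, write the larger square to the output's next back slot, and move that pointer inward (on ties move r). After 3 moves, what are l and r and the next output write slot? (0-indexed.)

l=1, r=15, next write slot=14

l=0 r=17: |-20|>|19| out[17]=400, l++
l=1 r=17: |-17|<=|19| out[16]=361, r--
l=1 r=16: |-17|<=|18| out[15]=324, r--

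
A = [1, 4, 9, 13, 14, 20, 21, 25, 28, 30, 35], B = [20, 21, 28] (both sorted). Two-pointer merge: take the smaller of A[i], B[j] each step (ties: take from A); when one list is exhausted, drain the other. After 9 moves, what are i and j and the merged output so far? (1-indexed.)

i=1 j=1: A[i]=1<=B[j]=20 take 1, i++
i=2 j=1: A[i]=4<=B[j]=20 take 4, i++
i=3 j=1: A[i]=9<=B[j]=20 take 9, i++
i=4 j=1: A[i]=13<=B[j]=20 take 13, i++
i=5 j=1: A[i]=14<=B[j]=20 take 14, i++
i=6 j=1: A[i]=20<=B[j]=20 take 20, i++
i=7 j=1: A[i]=21>B[j]=20 take 20, j++
i=7 j=2: A[i]=21<=B[j]=21 take 21, i++
i=8 j=2: A[i]=25>B[j]=21 take 21, j++

i=8, j=3, merged so far=[1, 4, 9, 13, 14, 20, 20, 21, 21]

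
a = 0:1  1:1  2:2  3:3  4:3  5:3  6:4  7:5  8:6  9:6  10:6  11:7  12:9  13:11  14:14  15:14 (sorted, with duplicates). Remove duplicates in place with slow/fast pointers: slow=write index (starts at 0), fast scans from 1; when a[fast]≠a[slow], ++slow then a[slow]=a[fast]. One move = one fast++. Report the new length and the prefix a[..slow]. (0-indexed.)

length 10; prefix = [1, 2, 3, 4, 5, 6, 7, 9, 11, 14]

(s=0,f=1) a[fast]=1=a[slow] dup → fast++
(s=0,f=2) a[fast]=2≠a[slow]=1 write a[1]=2 → slow++,fast++
(s=1,f=3) a[fast]=3≠a[slow]=2 write a[2]=3 → slow++,fast++
(s=2,f=4) a[fast]=3=a[slow] dup → fast++
(s=2,f=5) a[fast]=3=a[slow] dup → fast++
(s=2,f=6) a[fast]=4≠a[slow]=3 write a[3]=4 → slow++,fast++
(s=3,f=7) a[fast]=5≠a[slow]=4 write a[4]=5 → slow++,fast++
(s=4,f=8) a[fast]=6≠a[slow]=5 write a[5]=6 → slow++,fast++
(s=5,f=9) a[fast]=6=a[slow] dup → fast++
(s=5,f=10) a[fast]=6=a[slow] dup → fast++
(s=5,f=11) a[fast]=7≠a[slow]=6 write a[6]=7 → slow++,fast++
(s=6,f=12) a[fast]=9≠a[slow]=7 write a[7]=9 → slow++,fast++
(s=7,f=13) a[fast]=11≠a[slow]=9 write a[8]=11 → slow++,fast++
(s=8,f=14) a[fast]=14≠a[slow]=11 write a[9]=14 → slow++,fast++
(s=9,f=15) a[fast]=14=a[slow] dup → fast++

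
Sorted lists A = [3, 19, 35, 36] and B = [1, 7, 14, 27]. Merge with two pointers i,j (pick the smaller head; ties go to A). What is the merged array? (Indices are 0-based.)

i=0 j=0: A[i]=3>B[j]=1 take 1, j++
i=0 j=1: A[i]=3<=B[j]=7 take 3, i++
i=1 j=1: A[i]=19>B[j]=7 take 7, j++
i=1 j=2: A[i]=19>B[j]=14 take 14, j++
i=1 j=3: A[i]=19<=B[j]=27 take 19, i++
i=2 j=3: A[i]=35>B[j]=27 take 27, j++
i=2 j=4: B done, take A[i]=35, i++
i=3 j=4: B done, take A[i]=36, i++

[1, 3, 7, 14, 19, 27, 35, 36]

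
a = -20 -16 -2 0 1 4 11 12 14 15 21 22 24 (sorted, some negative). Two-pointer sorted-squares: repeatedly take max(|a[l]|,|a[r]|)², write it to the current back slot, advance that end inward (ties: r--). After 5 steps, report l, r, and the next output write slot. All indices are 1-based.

l=3, r=10, next write slot=8

[1,13] |-20|<=|24| out[13]=576 → r--
[1,12] |-20|<=|22| out[12]=484 → r--
[1,11] |-20|<=|21| out[11]=441 → r--
[1,10] |-20|>|15| out[10]=400 → l++
[2,10] |-16|>|15| out[9]=256 → l++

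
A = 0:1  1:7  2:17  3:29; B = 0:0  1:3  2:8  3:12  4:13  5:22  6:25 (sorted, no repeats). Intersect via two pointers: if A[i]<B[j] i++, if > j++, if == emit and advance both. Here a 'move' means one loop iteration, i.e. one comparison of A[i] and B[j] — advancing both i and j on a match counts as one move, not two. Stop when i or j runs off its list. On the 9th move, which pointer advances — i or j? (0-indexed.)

[i=0,j=0] 1>0 → j++
[i=0,j=1] 1<3 → i++
[i=1,j=1] 7>3 → j++
[i=1,j=2] 7<8 → i++
[i=2,j=2] 17>8 → j++
[i=2,j=3] 17>12 → j++
[i=2,j=4] 17>13 → j++
[i=2,j=5] 17<22 → i++
[i=3,j=5] 29>22 → j++

j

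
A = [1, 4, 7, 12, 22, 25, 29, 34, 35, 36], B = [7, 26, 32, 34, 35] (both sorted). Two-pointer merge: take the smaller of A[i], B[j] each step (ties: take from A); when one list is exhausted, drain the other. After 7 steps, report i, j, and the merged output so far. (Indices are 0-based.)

[i=0,j=0] A[i]=1<=B[j]=7 take 1 → i++
[i=1,j=0] A[i]=4<=B[j]=7 take 4 → i++
[i=2,j=0] A[i]=7<=B[j]=7 take 7 → i++
[i=3,j=0] A[i]=12>B[j]=7 take 7 → j++
[i=3,j=1] A[i]=12<=B[j]=26 take 12 → i++
[i=4,j=1] A[i]=22<=B[j]=26 take 22 → i++
[i=5,j=1] A[i]=25<=B[j]=26 take 25 → i++

i=6, j=1, merged so far=[1, 4, 7, 7, 12, 22, 25]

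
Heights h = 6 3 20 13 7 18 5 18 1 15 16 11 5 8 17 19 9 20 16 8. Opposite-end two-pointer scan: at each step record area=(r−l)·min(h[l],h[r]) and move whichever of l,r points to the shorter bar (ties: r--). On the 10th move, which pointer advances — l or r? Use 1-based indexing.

r

[1,20] min(6,8)*19=114 best=114 * → l++
[2,20] min(3,8)*18=54 best=114 → l++
[3,20] min(20,8)*17=136 best=136 * → r--
[3,19] min(20,16)*16=256 best=256 * → r--
[3,18] min(20,20)*15=300 best=300 * → r--
[3,17] min(20,9)*14=126 best=300 → r--
[3,16] min(20,19)*13=247 best=300 → r--
[3,15] min(20,17)*12=204 best=300 → r--
[3,14] min(20,8)*11=88 best=300 → r--
[3,13] min(20,5)*10=50 best=300 → r--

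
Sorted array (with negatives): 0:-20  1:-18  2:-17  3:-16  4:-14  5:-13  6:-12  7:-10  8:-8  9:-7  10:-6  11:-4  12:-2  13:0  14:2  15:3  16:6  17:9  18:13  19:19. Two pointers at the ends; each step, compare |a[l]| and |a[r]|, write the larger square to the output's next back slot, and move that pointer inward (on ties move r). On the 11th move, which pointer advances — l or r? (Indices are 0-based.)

r

l=0 r=19: |-20|>|19| out[19]=400, l++
l=1 r=19: |-18|<=|19| out[18]=361, r--
l=1 r=18: |-18|>|13| out[17]=324, l++
l=2 r=18: |-17|>|13| out[16]=289, l++
l=3 r=18: |-16|>|13| out[15]=256, l++
l=4 r=18: |-14|>|13| out[14]=196, l++
l=5 r=18: |-13|<=|13| out[13]=169, r--
l=5 r=17: |-13|>|9| out[12]=169, l++
l=6 r=17: |-12|>|9| out[11]=144, l++
l=7 r=17: |-10|>|9| out[10]=100, l++
l=8 r=17: |-8|<=|9| out[9]=81, r--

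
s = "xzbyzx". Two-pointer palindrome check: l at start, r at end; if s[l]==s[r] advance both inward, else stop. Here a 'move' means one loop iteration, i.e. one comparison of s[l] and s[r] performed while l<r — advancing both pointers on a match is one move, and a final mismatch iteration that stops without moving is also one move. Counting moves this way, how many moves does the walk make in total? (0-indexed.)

[0,5] 'x'=='x' → l++,r--
[1,4] 'z'=='z' → l++,r--
[2,3] 'b'!='y' → stop

3 moves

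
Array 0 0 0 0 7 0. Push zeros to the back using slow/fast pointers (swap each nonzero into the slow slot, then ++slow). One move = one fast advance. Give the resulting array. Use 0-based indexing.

(s=0,f=0) a[fast]=0 → fast++
(s=0,f=1) a[fast]=0 → fast++
(s=0,f=2) a[fast]=0 → fast++
(s=0,f=3) a[fast]=0 → fast++
(s=0,f=4) a[fast]=7≠0 swap→a[0]=7 → slow++,fast++
(s=1,f=5) a[fast]=0 → fast++

[7, 0, 0, 0, 0, 0]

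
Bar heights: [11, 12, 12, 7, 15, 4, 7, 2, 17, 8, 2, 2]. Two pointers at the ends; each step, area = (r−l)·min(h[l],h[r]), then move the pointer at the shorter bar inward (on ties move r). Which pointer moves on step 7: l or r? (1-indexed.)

l

l=1 r=12: min(11,2)*11=22 best=22 *, r--
l=1 r=11: min(11,2)*10=20 best=22, r--
l=1 r=10: min(11,8)*9=72 best=72 *, r--
l=1 r=9: min(11,17)*8=88 best=88 *, l++
l=2 r=9: min(12,17)*7=84 best=88, l++
l=3 r=9: min(12,17)*6=72 best=88, l++
l=4 r=9: min(7,17)*5=35 best=88, l++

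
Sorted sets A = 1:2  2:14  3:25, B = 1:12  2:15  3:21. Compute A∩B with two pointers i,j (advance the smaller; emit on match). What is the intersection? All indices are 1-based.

intersection = []

i=1 j=1: 2<12, i++
i=2 j=1: 14>12, j++
i=2 j=2: 14<15, i++
i=3 j=2: 25>15, j++
i=3 j=3: 25>21, j++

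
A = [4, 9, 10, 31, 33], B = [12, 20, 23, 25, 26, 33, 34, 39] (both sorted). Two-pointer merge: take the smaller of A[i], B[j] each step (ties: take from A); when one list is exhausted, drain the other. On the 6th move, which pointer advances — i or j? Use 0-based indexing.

j

i=0 j=0: A[i]=4<=B[j]=12 take 4, i++
i=1 j=0: A[i]=9<=B[j]=12 take 9, i++
i=2 j=0: A[i]=10<=B[j]=12 take 10, i++
i=3 j=0: A[i]=31>B[j]=12 take 12, j++
i=3 j=1: A[i]=31>B[j]=20 take 20, j++
i=3 j=2: A[i]=31>B[j]=23 take 23, j++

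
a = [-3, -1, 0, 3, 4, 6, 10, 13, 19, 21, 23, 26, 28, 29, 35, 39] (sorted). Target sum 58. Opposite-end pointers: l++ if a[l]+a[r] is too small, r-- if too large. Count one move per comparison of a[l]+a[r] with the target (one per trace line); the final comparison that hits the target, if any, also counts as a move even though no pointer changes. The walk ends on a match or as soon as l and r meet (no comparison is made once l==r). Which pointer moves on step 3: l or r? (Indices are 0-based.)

[0,15] -3+39=36 <58 → l++
[1,15] -1+39=38 <58 → l++
[2,15] 0+39=39 <58 → l++

l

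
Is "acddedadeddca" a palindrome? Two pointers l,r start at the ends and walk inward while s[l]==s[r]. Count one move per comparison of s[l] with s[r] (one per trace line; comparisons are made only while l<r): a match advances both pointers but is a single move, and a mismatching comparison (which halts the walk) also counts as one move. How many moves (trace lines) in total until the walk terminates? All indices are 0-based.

6 moves

[0,12] 'a'=='a' → l++,r--
[1,11] 'c'=='c' → l++,r--
[2,10] 'd'=='d' → l++,r--
[3,9] 'd'=='d' → l++,r--
[4,8] 'e'=='e' → l++,r--
[5,7] 'd'=='d' → l++,r--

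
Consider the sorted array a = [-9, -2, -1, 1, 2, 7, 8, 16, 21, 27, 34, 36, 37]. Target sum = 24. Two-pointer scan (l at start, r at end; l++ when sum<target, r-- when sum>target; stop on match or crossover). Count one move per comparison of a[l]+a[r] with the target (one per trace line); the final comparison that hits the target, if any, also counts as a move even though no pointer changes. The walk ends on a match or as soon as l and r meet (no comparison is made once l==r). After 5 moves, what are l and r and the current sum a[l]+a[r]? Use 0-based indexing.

l=0 r=12: -9+37=28 >24, r--
l=0 r=11: -9+36=27 >24, r--
l=0 r=10: -9+34=25 >24, r--
l=0 r=9: -9+27=18 <24, l++
l=1 r=9: -2+27=25 >24, r--

l=1, r=8, sum=19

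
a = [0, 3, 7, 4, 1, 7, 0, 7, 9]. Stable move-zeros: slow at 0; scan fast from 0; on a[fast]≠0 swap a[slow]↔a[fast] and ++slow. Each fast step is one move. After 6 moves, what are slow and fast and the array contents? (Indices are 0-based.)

slow=5, fast=6, a=[3, 7, 4, 1, 7, 0, 0, 7, 9]

(s=0,f=0) a[fast]=0 → fast++
(s=0,f=1) a[fast]=3≠0 swap→a[0]=3 → slow++,fast++
(s=1,f=2) a[fast]=7≠0 swap→a[1]=7 → slow++,fast++
(s=2,f=3) a[fast]=4≠0 swap→a[2]=4 → slow++,fast++
(s=3,f=4) a[fast]=1≠0 swap→a[3]=1 → slow++,fast++
(s=4,f=5) a[fast]=7≠0 swap→a[4]=7 → slow++,fast++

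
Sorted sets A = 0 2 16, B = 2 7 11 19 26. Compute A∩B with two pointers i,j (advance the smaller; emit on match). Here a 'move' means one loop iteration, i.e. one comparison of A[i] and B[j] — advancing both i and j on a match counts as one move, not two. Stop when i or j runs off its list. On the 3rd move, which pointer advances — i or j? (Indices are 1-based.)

i=1 j=1: 0<2, i++
i=2 j=1: 2==2 emit, i++,j++
i=3 j=2: 16>7, j++

j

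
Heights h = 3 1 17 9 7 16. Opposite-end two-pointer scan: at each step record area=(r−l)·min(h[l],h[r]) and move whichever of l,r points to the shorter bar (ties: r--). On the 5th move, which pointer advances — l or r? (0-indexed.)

r

l=0 r=5: min(3,16)*5=15 best=15 *, l++
l=1 r=5: min(1,16)*4=4 best=15, l++
l=2 r=5: min(17,16)*3=48 best=48 *, r--
l=2 r=4: min(17,7)*2=14 best=48, r--
l=2 r=3: min(17,9)*1=9 best=48, r--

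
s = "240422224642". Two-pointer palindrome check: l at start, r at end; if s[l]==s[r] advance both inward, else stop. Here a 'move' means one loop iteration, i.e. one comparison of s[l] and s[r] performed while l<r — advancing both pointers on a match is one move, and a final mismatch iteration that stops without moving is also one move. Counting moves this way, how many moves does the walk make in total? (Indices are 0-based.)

l=0 r=11: '2'=='2', l++,r--
l=1 r=10: '4'=='4', l++,r--
l=2 r=9: '0'!='6', stop

3 moves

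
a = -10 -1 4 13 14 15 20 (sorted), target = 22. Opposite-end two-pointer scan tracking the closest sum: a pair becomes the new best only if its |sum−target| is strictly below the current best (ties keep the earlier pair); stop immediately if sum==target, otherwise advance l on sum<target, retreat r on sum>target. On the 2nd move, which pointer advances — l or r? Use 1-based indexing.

[1,7] -10+20=10 d=12 * → l++
[2,7] -1+20=19 d=3 * → l++

l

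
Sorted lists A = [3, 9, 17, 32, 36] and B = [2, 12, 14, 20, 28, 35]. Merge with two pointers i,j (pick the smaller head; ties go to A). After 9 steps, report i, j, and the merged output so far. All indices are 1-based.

[i=1,j=1] A[i]=3>B[j]=2 take 2 → j++
[i=1,j=2] A[i]=3<=B[j]=12 take 3 → i++
[i=2,j=2] A[i]=9<=B[j]=12 take 9 → i++
[i=3,j=2] A[i]=17>B[j]=12 take 12 → j++
[i=3,j=3] A[i]=17>B[j]=14 take 14 → j++
[i=3,j=4] A[i]=17<=B[j]=20 take 17 → i++
[i=4,j=4] A[i]=32>B[j]=20 take 20 → j++
[i=4,j=5] A[i]=32>B[j]=28 take 28 → j++
[i=4,j=6] A[i]=32<=B[j]=35 take 32 → i++

i=5, j=6, merged so far=[2, 3, 9, 12, 14, 17, 20, 28, 32]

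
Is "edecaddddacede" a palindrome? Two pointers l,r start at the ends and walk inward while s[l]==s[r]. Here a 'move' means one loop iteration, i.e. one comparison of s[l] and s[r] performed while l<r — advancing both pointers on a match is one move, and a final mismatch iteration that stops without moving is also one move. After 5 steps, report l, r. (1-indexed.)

l=6, r=9

l=1 r=14: 'e'=='e', l++,r--
l=2 r=13: 'd'=='d', l++,r--
l=3 r=12: 'e'=='e', l++,r--
l=4 r=11: 'c'=='c', l++,r--
l=5 r=10: 'a'=='a', l++,r--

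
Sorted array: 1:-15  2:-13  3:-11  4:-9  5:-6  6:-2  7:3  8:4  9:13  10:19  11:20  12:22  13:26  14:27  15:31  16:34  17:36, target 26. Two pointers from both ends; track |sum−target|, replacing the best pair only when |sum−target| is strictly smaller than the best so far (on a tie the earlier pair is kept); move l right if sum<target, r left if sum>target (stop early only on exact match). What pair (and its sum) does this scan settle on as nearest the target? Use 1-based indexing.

[1,17] -15+36=21 d=5 * → l++
[2,17] -13+36=23 d=3 * → l++
[3,17] -11+36=25 d=1 * → l++
[4,17] -9+36=27 d=1 → r--
[4,16] -9+34=25 d=1 → l++
[5,16] -6+34=28 d=2 → r--
[5,15] -6+31=25 d=1 → l++
[6,15] -2+31=29 d=3 → r--
[6,14] -2+27=25 d=1 → l++
[7,14] 3+27=30 d=4 → r--
[7,13] 3+26=29 d=3 → r--
[7,12] 3+22=25 d=1 → l++
[8,12] 4+22=26 d=0 * → stop

pair (4, 22) with sum 26 (|Δ|=0)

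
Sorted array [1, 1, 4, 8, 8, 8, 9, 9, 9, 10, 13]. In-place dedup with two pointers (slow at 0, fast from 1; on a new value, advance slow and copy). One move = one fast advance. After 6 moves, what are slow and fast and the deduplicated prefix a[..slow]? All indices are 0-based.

slow=3, fast=7, prefix=[1, 4, 8, 9]

(s=0,f=1) a[fast]=1=a[slow] dup → fast++
(s=0,f=2) a[fast]=4≠a[slow]=1 write a[1]=4 → slow++,fast++
(s=1,f=3) a[fast]=8≠a[slow]=4 write a[2]=8 → slow++,fast++
(s=2,f=4) a[fast]=8=a[slow] dup → fast++
(s=2,f=5) a[fast]=8=a[slow] dup → fast++
(s=2,f=6) a[fast]=9≠a[slow]=8 write a[3]=9 → slow++,fast++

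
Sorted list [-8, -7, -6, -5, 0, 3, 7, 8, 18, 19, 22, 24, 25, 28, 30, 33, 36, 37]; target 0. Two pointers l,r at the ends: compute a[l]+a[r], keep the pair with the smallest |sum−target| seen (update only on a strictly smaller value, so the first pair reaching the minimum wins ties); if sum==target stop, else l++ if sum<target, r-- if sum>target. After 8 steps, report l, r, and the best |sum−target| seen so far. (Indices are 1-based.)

l=1, r=10, best |Δ|=14

l=1 r=18: -8+37=29 d=29 *, r--
l=1 r=17: -8+36=28 d=28 *, r--
l=1 r=16: -8+33=25 d=25 *, r--
l=1 r=15: -8+30=22 d=22 *, r--
l=1 r=14: -8+28=20 d=20 *, r--
l=1 r=13: -8+25=17 d=17 *, r--
l=1 r=12: -8+24=16 d=16 *, r--
l=1 r=11: -8+22=14 d=14 *, r--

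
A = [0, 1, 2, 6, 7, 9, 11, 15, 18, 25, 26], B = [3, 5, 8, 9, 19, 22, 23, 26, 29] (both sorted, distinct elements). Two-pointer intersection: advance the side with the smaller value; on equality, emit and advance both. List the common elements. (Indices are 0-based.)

intersection = [9, 26]

[i=0,j=0] 0<3 → i++
[i=1,j=0] 1<3 → i++
[i=2,j=0] 2<3 → i++
[i=3,j=0] 6>3 → j++
[i=3,j=1] 6>5 → j++
[i=3,j=2] 6<8 → i++
[i=4,j=2] 7<8 → i++
[i=5,j=2] 9>8 → j++
[i=5,j=3] 9==9 emit → i++,j++
[i=6,j=4] 11<19 → i++
[i=7,j=4] 15<19 → i++
[i=8,j=4] 18<19 → i++
[i=9,j=4] 25>19 → j++
[i=9,j=5] 25>22 → j++
[i=9,j=6] 25>23 → j++
[i=9,j=7] 25<26 → i++
[i=10,j=7] 26==26 emit → i++,j++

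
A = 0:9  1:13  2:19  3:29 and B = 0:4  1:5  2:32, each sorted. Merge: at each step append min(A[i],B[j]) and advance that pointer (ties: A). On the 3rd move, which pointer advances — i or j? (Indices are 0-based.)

i

i=0 j=0: A[i]=9>B[j]=4 take 4, j++
i=0 j=1: A[i]=9>B[j]=5 take 5, j++
i=0 j=2: A[i]=9<=B[j]=32 take 9, i++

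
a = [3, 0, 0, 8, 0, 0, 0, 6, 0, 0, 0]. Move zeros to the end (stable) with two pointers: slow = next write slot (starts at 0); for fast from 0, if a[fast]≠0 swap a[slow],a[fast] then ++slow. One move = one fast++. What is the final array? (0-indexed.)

(s=0,f=0) a[fast]=3≠0 swap→a[0]=3 → slow++,fast++
(s=1,f=1) a[fast]=0 → fast++
(s=1,f=2) a[fast]=0 → fast++
(s=1,f=3) a[fast]=8≠0 swap→a[1]=8 → slow++,fast++
(s=2,f=4) a[fast]=0 → fast++
(s=2,f=5) a[fast]=0 → fast++
(s=2,f=6) a[fast]=0 → fast++
(s=2,f=7) a[fast]=6≠0 swap→a[2]=6 → slow++,fast++
(s=3,f=8) a[fast]=0 → fast++
(s=3,f=9) a[fast]=0 → fast++
(s=3,f=10) a[fast]=0 → fast++

[3, 8, 6, 0, 0, 0, 0, 0, 0, 0, 0]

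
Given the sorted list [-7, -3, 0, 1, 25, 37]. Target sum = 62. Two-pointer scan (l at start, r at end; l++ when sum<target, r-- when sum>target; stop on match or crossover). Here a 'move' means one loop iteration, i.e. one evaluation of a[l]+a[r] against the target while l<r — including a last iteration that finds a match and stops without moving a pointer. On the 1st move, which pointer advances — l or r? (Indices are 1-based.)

l

l=1 r=6: -7+37=30 <62, l++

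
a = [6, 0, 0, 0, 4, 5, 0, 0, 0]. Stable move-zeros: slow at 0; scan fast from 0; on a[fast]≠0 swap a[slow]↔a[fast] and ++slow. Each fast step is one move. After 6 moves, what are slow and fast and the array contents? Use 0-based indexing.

slow=3, fast=6, a=[6, 4, 5, 0, 0, 0, 0, 0, 0]

(s=0,f=0) a[fast]=6≠0 swap→a[0]=6 → slow++,fast++
(s=1,f=1) a[fast]=0 → fast++
(s=1,f=2) a[fast]=0 → fast++
(s=1,f=3) a[fast]=0 → fast++
(s=1,f=4) a[fast]=4≠0 swap→a[1]=4 → slow++,fast++
(s=2,f=5) a[fast]=5≠0 swap→a[2]=5 → slow++,fast++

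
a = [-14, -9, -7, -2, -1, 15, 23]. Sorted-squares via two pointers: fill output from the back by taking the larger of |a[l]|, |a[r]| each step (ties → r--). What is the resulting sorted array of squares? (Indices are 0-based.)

[0,6] |-14|<=|23| out[6]=529 → r--
[0,5] |-14|<=|15| out[5]=225 → r--
[0,4] |-14|>|-1| out[4]=196 → l++
[1,4] |-9|>|-1| out[3]=81 → l++
[2,4] |-7|>|-1| out[2]=49 → l++
[3,4] |-2|>|-1| out[1]=4 → l++
[4,4] |-1|<=|-1| out[0]=1 → r--

[1, 4, 49, 81, 196, 225, 529]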